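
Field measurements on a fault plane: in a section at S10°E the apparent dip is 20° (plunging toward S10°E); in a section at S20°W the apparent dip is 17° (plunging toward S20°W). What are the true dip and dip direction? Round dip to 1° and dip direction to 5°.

true dip 20°, dip direction 165°

Represent each trace as a vector plunging at its apparent dip toward its trend (east-north-up frame): v₁ = (0.163, -0.925, -0.342), v₂ = (-0.327, -0.899, -0.292).
Cross product v₁ × v₂ gives the pole to the plane: n ∝ (0.037, -0.160, 0.449).
tan δ = √(n_x²+n_y²)/n_z = 0.164/0.449, so δ = 20.0°.
Dip direction = azimuth of (n_x, n_y) = atan2(0.037, -0.160) = 167°.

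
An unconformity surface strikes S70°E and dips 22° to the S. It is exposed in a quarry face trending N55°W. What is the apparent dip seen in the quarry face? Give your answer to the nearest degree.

6°

Angle between strike (S70°E) and section (N55°W): β = 15°.
tan α = tan 22° × sin 15° = 0.4040 × 0.2588 = 0.1046
α = arctan(0.1046) = 5.97°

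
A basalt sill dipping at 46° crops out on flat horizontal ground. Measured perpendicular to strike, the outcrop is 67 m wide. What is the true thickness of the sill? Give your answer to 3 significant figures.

True thickness t = w · sin(dip) = 67 × sin 46°
t = 67 × 0.7193 = 48.196 m

48.2 m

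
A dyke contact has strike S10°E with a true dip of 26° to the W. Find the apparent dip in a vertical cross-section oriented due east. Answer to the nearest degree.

The strike is S10°E and the section trends due east; the acute angle between them is β = 80°.
tan α = tan 26° × sin 80° = 0.4877 × 0.9848 = 0.4803
apparent dip = arctan 0.4803 = 25.66°

26°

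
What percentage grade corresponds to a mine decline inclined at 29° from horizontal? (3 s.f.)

grade % = 100 × tan 29° = 100 × 0.5543

55.4%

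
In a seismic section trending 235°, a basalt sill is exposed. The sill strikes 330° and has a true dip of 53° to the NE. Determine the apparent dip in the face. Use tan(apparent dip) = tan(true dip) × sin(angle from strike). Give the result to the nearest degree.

The section lies 85° from the strike.
tan(apparent dip) = tan 53° · sin 85° = 1.3220
α = arctan(1.3220) = 52.89°

53°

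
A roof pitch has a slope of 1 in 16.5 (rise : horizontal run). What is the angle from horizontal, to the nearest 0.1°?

3.5°

tan θ = 1/16.5 = 0.0606
θ = arctan(0.0606) = 3.47°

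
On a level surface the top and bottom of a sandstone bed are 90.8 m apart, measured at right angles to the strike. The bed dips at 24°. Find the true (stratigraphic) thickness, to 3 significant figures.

True thickness t = w · sin(dip) = 90.8 × sin 24°
t = 90.8 × 0.4067 = 36.932 m

36.9 m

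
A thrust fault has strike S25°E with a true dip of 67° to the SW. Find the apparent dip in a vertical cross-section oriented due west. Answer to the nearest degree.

65°

Angle between strike (S25°E) and section (due west): β = 65°.
tan(apparent dip) = tan 67° · sin 65° = 2.1351
α = arctan(2.1351) = 64.90°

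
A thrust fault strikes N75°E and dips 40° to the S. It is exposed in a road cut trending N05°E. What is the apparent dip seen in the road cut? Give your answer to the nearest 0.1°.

Angle between strike (N75°E) and section (N05°E): β = 70°.
tan(apparent dip) = tan 40° · sin 70° = 0.7885
α = arctan(0.7885) = 38.26°

38.3°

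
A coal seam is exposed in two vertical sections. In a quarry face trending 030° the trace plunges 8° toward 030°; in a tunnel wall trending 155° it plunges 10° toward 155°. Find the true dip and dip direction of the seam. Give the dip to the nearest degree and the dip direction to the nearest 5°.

Represent each trace as a vector plunging at its apparent dip toward its trend (east-north-up frame): v₁ = (0.495, 0.858, -0.139), v₂ = (0.416, -0.893, -0.174).
n = v₁ × v₂ = (0.273, -0.028, 0.799) (taken with n_z > 0).
Dip δ = arctan(|n_h|/n_z) = arctan(0.275/0.799) = 19.0°.
Dip direction = azimuth of (n_x, n_y) = atan2(0.273, -0.028) = 96°.

true dip 19°, dip direction 095°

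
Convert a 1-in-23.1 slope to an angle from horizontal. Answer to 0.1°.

tan θ = 1/23.1 = 0.0433
θ = arctan(0.0433) = 2.48°

2.5°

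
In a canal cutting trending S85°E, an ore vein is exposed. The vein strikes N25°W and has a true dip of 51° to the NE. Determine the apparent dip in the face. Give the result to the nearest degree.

47°

Angle between strike (N25°W) and section (S85°E): β = 60°.
tan α = tan 51° × sin 60° = 1.2349 × 0.8660 = 1.0695
α = arctan(1.0695) = 46.92°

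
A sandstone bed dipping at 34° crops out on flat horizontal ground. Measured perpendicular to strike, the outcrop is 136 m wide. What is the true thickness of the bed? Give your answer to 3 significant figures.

76.1 m

True thickness t = w · sin(dip) = 136 × sin 34°
t = 136 × 0.5592 = 76.050 m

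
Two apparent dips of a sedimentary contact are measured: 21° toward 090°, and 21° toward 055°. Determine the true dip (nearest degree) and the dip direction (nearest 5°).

true dip 22°, dip direction 070°

The two traces are lines in the plane: v₁ = (sin 90°·cos 21°, cos 90°·cos 21°, −sin 21°), v₂ = (sin 55°·cos 21°, cos 55°·cos 21°, −sin 21°).
Cross product v₁ × v₂ gives the pole to the plane: n ∝ (0.192, 0.061, 0.500).
Dip δ = arctan(|n_h|/n_z) = arctan(0.201/0.500) = 21.9°.
Dip direction = atan2(0.192, 0.061) = 72° (azimuth of n's horizontal projection).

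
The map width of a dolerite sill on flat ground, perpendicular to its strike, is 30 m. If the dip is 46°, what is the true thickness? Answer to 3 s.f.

True thickness t = w · sin(dip) = 30 × sin 46°
t = 30 × 0.7193 = 21.580 m

21.6 m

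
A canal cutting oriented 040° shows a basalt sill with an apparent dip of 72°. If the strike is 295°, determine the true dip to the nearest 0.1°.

The section is 75° from the strike.
tan(true dip) = tan 72° / sin 75° = 3.1863
δ = arctan(3.1863) = 72.58°

72.6°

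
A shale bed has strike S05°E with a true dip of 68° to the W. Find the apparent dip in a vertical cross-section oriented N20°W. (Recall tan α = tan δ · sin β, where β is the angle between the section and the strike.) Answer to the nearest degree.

The strike is S05°E and the section trends N20°W; the acute angle between them is β = 15°.
tan(apparent dip) = tan 68° · sin 15° = 0.6406
α = arctan(0.6406) = 32.64°

33°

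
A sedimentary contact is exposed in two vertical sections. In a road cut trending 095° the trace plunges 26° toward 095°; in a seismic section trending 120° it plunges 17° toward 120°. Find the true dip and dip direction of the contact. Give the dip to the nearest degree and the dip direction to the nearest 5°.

true dip 30°, dip direction 060°

Represent each trace as a vector plunging at its apparent dip toward its trend (east-north-up frame): v₁ = (0.895, -0.078, -0.438), v₂ = (0.828, -0.478, -0.292).
Cross product v₁ × v₂ gives the pole to the plane: n ∝ (0.187, 0.101, 0.363).
Dip δ = arctan(|n_h|/n_z) = arctan(0.212/0.363) = 30.3°.
Dip direction = atan2(0.187, 0.101) = 62° (azimuth of n's horizontal projection).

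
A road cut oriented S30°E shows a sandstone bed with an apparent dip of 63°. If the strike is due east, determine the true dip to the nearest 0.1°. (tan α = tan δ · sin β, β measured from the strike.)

The section is 60° from the strike.
tan δ = tan α / sin β = tan 63° / sin 60° = 1.9626 / 0.8660 = 2.2662
δ = arctan(2.2662) = 66.19°

66.2°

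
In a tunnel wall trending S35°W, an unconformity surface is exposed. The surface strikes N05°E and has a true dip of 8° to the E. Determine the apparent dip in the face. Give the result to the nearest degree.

The strike is N05°E and the section trends S35°W; the acute angle between them is β = 30°.
tan(apparent dip) = tan 8° · sin 30° = 0.0703
apparent dip = arctan 0.0703 = 4.02°

4°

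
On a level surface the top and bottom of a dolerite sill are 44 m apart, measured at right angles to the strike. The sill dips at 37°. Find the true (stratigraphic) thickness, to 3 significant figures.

26.5 m

True thickness t = w · sin(dip) = 44 × sin 37°
t = 44 × 0.6018 = 26.480 m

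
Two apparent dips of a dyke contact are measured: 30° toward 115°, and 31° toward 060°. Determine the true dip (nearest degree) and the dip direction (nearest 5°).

Each apparent-dip line lies in the plane. As unit vectors (x east, y north, z up), v₁ plunges 30°→115° and v₂ plunges 31°→060°.
Cross product v₁ × v₂ gives the pole to the plane: n ∝ (0.403, 0.033, 0.608).
Dip δ = arctan(|n_h|/n_z) = arctan(0.404/0.608) = 33.6°.
The horizontal component of n points toward azimuth atan2(n_x, n_y) = 85°, the dip direction.

true dip 34°, dip direction 085°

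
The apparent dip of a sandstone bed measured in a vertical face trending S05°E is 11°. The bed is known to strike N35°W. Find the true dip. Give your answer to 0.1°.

21.2°

β = acute angle between strike N35°W and section S05°E = 30°.
tan(true dip) = tan 11° / sin 30° = 0.3888
δ = arctan(0.3888) = 21.24°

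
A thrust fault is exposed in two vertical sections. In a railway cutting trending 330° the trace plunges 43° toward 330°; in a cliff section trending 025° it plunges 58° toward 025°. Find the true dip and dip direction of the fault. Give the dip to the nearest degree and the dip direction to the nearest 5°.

Represent each trace as a vector plunging at its apparent dip toward its trend (east-north-up frame): v₁ = (-0.366, 0.633, -0.682), v₂ = (0.224, 0.480, -0.848).
n = v₁ × v₂ = (0.210, 0.463, 0.317) (taken with n_z > 0).
True dip = arccos(n_z / |n|) = arccos(0.5299) = 58.0°.
The horizontal component of n points toward azimuth atan2(n_x, n_y) = 24°, the dip direction.

true dip 58°, dip direction 025°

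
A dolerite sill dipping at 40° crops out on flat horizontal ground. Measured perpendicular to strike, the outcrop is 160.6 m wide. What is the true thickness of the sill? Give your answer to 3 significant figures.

103 m

True thickness t = w · sin(dip) = 160.6 × sin 40°
t = 160.6 × 0.6428 = 103.232 m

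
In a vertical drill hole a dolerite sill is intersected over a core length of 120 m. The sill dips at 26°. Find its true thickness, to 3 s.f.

108 m

True thickness t = h · cos(dip) = 120 × cos 26°
t = 120 × 0.8988 = 107.855 m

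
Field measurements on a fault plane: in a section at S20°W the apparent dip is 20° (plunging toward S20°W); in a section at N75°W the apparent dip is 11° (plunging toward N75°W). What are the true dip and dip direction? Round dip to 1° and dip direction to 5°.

Represent each trace as a vector plunging at its apparent dip toward its trend (east-north-up frame): v₁ = (-0.321, -0.883, -0.342), v₂ = (-0.948, 0.254, -0.191).
The plane normal is n = v₁ × v₂ ∝ (-0.255, -0.263, 0.919).
Dip δ = arctan(|n_h|/n_z) = arctan(0.367/0.919) = 21.7°.
Dip direction = azimuth of (n_x, n_y) = atan2(-0.255, -0.263) = 224°.

true dip 22°, dip direction 225°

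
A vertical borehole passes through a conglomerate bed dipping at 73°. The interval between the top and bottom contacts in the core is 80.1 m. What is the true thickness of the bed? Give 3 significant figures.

23.4 m

True thickness t = h · cos(dip) = 80.1 × cos 73°
t = 80.1 × 0.2924 = 23.419 m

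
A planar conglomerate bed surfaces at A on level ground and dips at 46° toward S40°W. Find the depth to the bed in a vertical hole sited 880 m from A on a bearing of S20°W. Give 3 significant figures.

The hole lies 20° from the dip direction, so the down-dip offset is 880 × cos 20° = 826.93 m.
Depth = down-dip offset × tan(dip) = 826.93 × tan 46° = 826.93 × 1.0355
Depth = 856.31 m

856 m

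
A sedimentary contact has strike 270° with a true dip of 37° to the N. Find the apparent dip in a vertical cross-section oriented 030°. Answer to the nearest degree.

33°

Angle between strike (270°) and section (030°): β = 60°.
tan(apparent dip) = tan 37° · sin 60° = 0.6526
α = arctan(0.6526) = 33.13°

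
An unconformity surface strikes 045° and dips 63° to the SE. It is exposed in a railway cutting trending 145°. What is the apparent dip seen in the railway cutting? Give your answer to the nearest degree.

63°

The section lies 80° from the strike.
tan(apparent dip) = tan 63° · sin 80° = 1.9328
α = arctan(1.9328) = 62.64°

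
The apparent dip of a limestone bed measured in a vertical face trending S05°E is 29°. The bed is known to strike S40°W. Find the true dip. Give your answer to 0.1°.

38.1°

β = acute angle between strike S40°W and section S05°E = 45°.
tan(true dip) = tan 29° / sin 45° = 0.7839
true dip = arctan 0.7839 = 38.09°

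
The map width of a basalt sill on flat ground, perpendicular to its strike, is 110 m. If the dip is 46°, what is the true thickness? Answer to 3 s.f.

True thickness t = w · sin(dip) = 110 × sin 46°
t = 110 × 0.7193 = 79.127 m

79.1 m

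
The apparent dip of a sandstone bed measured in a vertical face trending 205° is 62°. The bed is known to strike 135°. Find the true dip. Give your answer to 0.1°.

β = acute angle between strike 135° and section 205° = 70°.
tan δ = tan α / sin β = tan 62° / sin 70° = 1.8807 / 0.9397 = 2.0014
δ = arctan(2.0014) = 63.45°

63.5°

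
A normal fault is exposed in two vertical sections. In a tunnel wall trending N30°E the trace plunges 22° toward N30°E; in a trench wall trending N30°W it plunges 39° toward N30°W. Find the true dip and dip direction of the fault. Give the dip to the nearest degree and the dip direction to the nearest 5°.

true dip 39°, dip direction 330°

Represent each trace as a vector plunging at its apparent dip toward its trend (east-north-up frame): v₁ = (0.464, 0.803, -0.375), v₂ = (-0.389, 0.673, -0.629).
n = v₁ × v₂ = (-0.253, 0.437, 0.624) (taken with n_z > 0).
True dip = arccos(n_z / |n|) = arccos(0.7771) = 39.0°.
Dip direction = azimuth of (n_x, n_y) = atan2(-0.253, 0.437) = 330°.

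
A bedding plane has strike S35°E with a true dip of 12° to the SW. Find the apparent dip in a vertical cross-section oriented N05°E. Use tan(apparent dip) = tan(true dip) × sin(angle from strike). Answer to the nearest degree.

8°

The section lies 40° from the strike.
tan α = tan 12° × sin 40° = 0.2126 × 0.6428 = 0.1366
α = arctan(0.1366) = 7.78°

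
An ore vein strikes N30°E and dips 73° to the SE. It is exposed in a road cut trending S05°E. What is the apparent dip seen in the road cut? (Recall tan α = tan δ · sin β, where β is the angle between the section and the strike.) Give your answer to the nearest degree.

The section lies 35° from the strike.
tan(apparent dip) = tan 73° · sin 35° = 1.8761
apparent dip = arctan 1.8761 = 61.94°

62°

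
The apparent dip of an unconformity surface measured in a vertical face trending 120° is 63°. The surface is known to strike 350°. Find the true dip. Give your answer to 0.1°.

β = acute angle between strike 350° and section 120° = 50°.
tan(true dip) = tan 63° / sin 50° = 2.5620
true dip = arctan 2.5620 = 68.68°

68.7°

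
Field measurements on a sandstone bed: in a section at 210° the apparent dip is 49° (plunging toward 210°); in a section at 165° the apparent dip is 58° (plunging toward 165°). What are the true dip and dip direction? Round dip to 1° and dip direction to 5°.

Represent each trace as a vector plunging at its apparent dip toward its trend (east-north-up frame): v₁ = (-0.328, -0.568, -0.755), v₂ = (0.137, -0.512, -0.848).
Cross product v₁ × v₂ gives the pole to the plane: n ∝ (0.096, -0.382, 0.246).
tan δ = √(n_x²+n_y²)/n_z = 0.393/0.246, so δ = 58.0°.
The horizontal component of n points toward azimuth atan2(n_x, n_y) = 166°, the dip direction.

true dip 58°, dip direction 165°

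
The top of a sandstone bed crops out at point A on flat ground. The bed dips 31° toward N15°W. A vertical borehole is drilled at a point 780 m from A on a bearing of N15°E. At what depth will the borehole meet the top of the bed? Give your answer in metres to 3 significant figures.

The hole lies 30° from the dip direction, so the down-dip offset is 780 × cos 30° = 675.50 m.
Depth = down-dip offset × tan(dip) = 675.50 × tan 31° = 675.50 × 0.6009
Depth = 405.88 m

406 m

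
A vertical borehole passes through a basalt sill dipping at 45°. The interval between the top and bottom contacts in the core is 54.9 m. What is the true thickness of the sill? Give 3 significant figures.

True thickness t = h · cos(dip) = 54.9 × cos 45°
t = 54.9 × 0.7071 = 38.820 m

38.8 m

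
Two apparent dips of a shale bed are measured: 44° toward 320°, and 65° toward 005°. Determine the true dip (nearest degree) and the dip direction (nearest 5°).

true dip 66°, dip direction 025°

The two traces are lines in the plane: v₁ = (sin 320°·cos 44°, cos 320°·cos 44°, −sin 44°), v₂ = (sin 5°·cos 65°, cos 5°·cos 65°, −sin 65°).
n = v₁ × v₂ = (0.207, 0.445, 0.215) (taken with n_z > 0).
True dip = arccos(n_z / |n|) = arccos(0.4014) = 66.3°.
The horizontal component of n points toward azimuth atan2(n_x, n_y) = 25°, the dip direction.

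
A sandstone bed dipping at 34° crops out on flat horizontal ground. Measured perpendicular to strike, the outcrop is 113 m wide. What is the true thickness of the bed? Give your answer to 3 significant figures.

63.2 m

True thickness t = w · sin(dip) = 113 × sin 34°
t = 113 × 0.5592 = 63.189 m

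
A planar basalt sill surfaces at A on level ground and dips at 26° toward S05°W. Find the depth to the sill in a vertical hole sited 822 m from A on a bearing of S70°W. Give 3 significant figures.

169 m

The hole lies 65° from the dip direction, so the down-dip offset is 822 × cos 65° = 347.39 m.
Depth = down-dip offset × tan(dip) = 347.39 × tan 26° = 347.39 × 0.4877
Depth = 169.43 m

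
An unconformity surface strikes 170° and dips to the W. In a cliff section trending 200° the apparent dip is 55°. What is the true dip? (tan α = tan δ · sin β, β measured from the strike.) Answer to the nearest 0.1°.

70.7°

The section is 30° from the strike.
tan(true dip) = tan 55° / sin 30° = 2.8563
δ = arctan(2.8563) = 70.70°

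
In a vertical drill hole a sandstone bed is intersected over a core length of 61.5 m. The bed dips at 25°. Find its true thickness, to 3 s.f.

55.7 m

True thickness t = h · cos(dip) = 61.5 × cos 25°
t = 61.5 × 0.9063 = 55.738 m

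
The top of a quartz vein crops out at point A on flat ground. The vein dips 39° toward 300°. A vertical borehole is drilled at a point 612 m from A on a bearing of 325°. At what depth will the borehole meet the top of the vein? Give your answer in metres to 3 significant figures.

The hole lies 25° from the dip direction, so the down-dip offset is 612 × cos 25° = 554.66 m.
Depth = down-dip offset × tan(dip) = 554.66 × tan 39° = 554.66 × 0.8098
Depth = 449.16 m

449 m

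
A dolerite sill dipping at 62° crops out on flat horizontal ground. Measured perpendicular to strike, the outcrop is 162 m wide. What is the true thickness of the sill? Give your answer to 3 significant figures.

True thickness t = w · sin(dip) = 162 × sin 62°
t = 162 × 0.8829 = 143.038 m

143 m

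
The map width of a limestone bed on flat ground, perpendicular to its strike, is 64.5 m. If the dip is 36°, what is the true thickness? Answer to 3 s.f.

True thickness t = w · sin(dip) = 64.5 × sin 36°
t = 64.5 × 0.5878 = 37.912 m

37.9 m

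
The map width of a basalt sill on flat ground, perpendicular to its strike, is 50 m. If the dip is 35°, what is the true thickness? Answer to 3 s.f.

28.7 m

True thickness t = w · sin(dip) = 50 × sin 35°
t = 50 × 0.5736 = 28.679 m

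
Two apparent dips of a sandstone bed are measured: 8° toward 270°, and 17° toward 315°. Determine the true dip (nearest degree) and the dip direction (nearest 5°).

true dip 18°, dip direction 335°

The two traces are lines in the plane: v₁ = (sin 270°·cos 8°, cos 270°·cos 8°, −sin 8°), v₂ = (sin 315°·cos 17°, cos 315°·cos 17°, −sin 17°).
The plane normal is n = v₁ × v₂ ∝ (-0.094, 0.195, 0.670).
tan δ = √(n_x²+n_y²)/n_z = 0.217/0.670, so δ = 17.9°.
Dip direction = azimuth of (n_x, n_y) = atan2(-0.094, 0.195) = 334°.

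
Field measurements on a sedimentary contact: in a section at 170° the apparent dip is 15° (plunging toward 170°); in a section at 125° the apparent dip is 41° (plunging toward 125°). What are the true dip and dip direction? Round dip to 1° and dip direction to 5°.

Represent each trace as a vector plunging at its apparent dip toward its trend (east-north-up frame): v₁ = (0.168, -0.951, -0.259), v₂ = (0.618, -0.433, -0.656).
n = v₁ × v₂ = (0.512, -0.050, 0.515) (taken with n_z > 0).
Dip δ = arctan(|n_h|/n_z) = arctan(0.514/0.515) = 44.9°.
Dip direction = atan2(0.512, -0.050) = 96° (azimuth of n's horizontal projection).

true dip 45°, dip direction 095°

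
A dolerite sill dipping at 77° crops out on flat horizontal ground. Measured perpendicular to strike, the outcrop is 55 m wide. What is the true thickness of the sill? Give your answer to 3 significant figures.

True thickness t = w · sin(dip) = 55 × sin 77°
t = 55 × 0.9744 = 53.590 m

53.6 m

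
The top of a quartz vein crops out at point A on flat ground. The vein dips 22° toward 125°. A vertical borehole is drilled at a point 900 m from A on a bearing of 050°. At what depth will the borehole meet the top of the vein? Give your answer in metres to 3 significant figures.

The hole lies 75° from the dip direction, so the down-dip offset is 900 × cos 75° = 232.94 m.
Depth = down-dip offset × tan(dip) = 232.94 × tan 22° = 232.94 × 0.4040
Depth = 94.11 m

94.1 m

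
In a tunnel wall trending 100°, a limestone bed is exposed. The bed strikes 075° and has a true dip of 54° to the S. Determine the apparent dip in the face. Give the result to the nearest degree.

30°

Angle between strike (075°) and section (100°): β = 25°.
tan(apparent dip) = tan 54° · sin 25° = 0.5817
α = arctan(0.5817) = 30.19°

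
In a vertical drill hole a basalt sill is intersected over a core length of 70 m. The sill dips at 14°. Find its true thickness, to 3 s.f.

67.9 m

True thickness t = h · cos(dip) = 70 × cos 14°
t = 70 × 0.9703 = 67.921 m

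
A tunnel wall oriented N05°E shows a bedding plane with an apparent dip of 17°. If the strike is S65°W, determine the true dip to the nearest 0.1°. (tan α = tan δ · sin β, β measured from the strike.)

β = acute angle between strike S65°W and section N05°E = 60°.
tan(true dip) = tan 17° / sin 60° = 0.3530
true dip = arctan 0.3530 = 19.44°

19.4°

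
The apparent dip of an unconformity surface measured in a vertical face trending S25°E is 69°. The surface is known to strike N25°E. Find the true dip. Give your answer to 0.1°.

73.6°

β = acute angle between strike N25°E and section S25°E = 50°.
tan δ = tan α / sin β = tan 69° / sin 50° = 2.6051 / 0.7660 = 3.4007
δ = arctan(3.4007) = 73.61°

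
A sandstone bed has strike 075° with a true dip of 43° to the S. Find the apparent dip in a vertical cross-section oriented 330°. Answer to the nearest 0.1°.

The strike is 075° and the section trends 330°; the acute angle between them is β = 75°.
tan(apparent dip) = tan 43° · sin 75° = 0.9007
apparent dip = arctan 0.9007 = 42.01°

42.0°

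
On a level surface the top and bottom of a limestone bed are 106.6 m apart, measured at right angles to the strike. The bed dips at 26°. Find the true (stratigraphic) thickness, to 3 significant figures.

46.7 m

True thickness t = w · sin(dip) = 106.6 × sin 26°
t = 106.6 × 0.4384 = 46.730 m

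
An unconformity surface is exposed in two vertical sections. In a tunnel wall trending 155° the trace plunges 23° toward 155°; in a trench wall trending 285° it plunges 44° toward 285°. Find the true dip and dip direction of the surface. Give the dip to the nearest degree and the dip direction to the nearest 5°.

true dip 59°, dip direction 230°

The two traces are lines in the plane: v₁ = (sin 155°·cos 23°, cos 155°·cos 23°, −sin 23°), v₂ = (sin 285°·cos 44°, cos 285°·cos 44°, −sin 44°).
Cross product v₁ × v₂ gives the pole to the plane: n ∝ (-0.652, -0.542, 0.507).
tan δ = √(n_x²+n_y²)/n_z = 0.848/0.507, so δ = 59.1°.
Dip direction = atan2(-0.652, -0.542) = 230° (azimuth of n's horizontal projection).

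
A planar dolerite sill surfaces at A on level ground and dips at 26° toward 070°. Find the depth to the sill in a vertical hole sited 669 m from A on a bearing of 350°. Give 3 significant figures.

The hole lies 80° from the dip direction, so the down-dip offset is 669 × cos 80° = 116.17 m.
Depth = down-dip offset × tan(dip) = 116.17 × tan 26° = 116.17 × 0.4877
Depth = 56.66 m

56.7 m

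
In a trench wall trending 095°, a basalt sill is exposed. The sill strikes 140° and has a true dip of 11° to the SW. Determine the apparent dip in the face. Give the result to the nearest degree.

8°

The section lies 45° from the strike.
tan(apparent dip) = tan 11° · sin 45° = 0.1374
α = arctan(0.1374) = 7.83°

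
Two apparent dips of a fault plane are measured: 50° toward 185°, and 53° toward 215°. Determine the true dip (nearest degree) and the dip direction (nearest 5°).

true dip 53°, dip direction 210°

The two traces are lines in the plane: v₁ = (sin 185°·cos 50°, cos 185°·cos 50°, −sin 50°), v₂ = (sin 215°·cos 53°, cos 215°·cos 53°, −sin 53°).
Cross product v₁ × v₂ gives the pole to the plane: n ∝ (-0.134, -0.220, 0.193).
tan δ = √(n_x²+n_y²)/n_z = 0.257/0.193, so δ = 53.1°.
The horizontal component of n points toward azimuth atan2(n_x, n_y) = 211°, the dip direction.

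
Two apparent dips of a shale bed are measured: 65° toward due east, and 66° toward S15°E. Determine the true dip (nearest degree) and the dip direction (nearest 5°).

true dip 70°, dip direction 130°

Represent each trace as a vector plunging at its apparent dip toward its trend (east-north-up frame): v₁ = (0.423, 0.000, -0.906), v₂ = (0.105, -0.393, -0.914).
Cross product v₁ × v₂ gives the pole to the plane: n ∝ (0.356, -0.291, 0.166).
tan δ = √(n_x²+n_y²)/n_z = 0.460/0.166, so δ = 70.1°.
The horizontal component of n points toward azimuth atan2(n_x, n_y) = 129°, the dip direction.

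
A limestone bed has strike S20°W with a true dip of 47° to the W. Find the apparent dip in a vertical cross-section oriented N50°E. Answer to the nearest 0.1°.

28.2°

The strike is S20°W and the section trends N50°E; the acute angle between them is β = 30°.
tan α = tan 47° × sin 30° = 1.0724 × 0.5000 = 0.5362
apparent dip = arctan 0.5362 = 28.20°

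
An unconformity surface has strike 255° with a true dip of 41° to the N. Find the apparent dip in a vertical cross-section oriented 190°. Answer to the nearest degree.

Angle between strike (255°) and section (190°): β = 65°.
tan α = tan 41° × sin 65° = 0.8693 × 0.9063 = 0.7878
α = arctan(0.7878) = 38.23°

38°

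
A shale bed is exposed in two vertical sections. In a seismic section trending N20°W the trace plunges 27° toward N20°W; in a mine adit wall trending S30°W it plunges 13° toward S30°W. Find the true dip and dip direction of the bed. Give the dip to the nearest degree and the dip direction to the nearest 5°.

The two traces are lines in the plane: v₁ = (sin 340°·cos 27°, cos 340°·cos 27°, −sin 27°), v₂ = (sin 210°·cos 13°, cos 210°·cos 13°, −sin 13°).
Cross product v₁ × v₂ gives the pole to the plane: n ∝ (-0.571, 0.153, 0.665).
tan δ = √(n_x²+n_y²)/n_z = 0.591/0.665, so δ = 41.6°.
Dip direction = azimuth of (n_x, n_y) = atan2(-0.571, 0.153) = 285°.

true dip 42°, dip direction 285°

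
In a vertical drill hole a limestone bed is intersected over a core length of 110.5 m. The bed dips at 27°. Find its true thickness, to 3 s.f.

True thickness t = h · cos(dip) = 110.5 × cos 27°
t = 110.5 × 0.8910 = 98.456 m

98.5 m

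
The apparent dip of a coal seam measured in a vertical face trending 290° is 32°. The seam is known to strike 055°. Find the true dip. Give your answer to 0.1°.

β = acute angle between strike 055° and section 290° = 55°.
tan(true dip) = tan 32° / sin 55° = 0.7628
true dip = arctan 0.7628 = 37.34°

37.3°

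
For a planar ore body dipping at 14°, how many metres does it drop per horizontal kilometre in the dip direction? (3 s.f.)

drop per km = 1000 × tan 14° = 1000 × 0.2493

249 m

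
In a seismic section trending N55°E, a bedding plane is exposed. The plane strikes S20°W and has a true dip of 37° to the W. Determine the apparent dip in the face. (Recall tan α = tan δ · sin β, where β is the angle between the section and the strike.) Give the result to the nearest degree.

23°

The section lies 35° from the strike.
tan(apparent dip) = tan 37° · sin 35° = 0.4322
α = arctan(0.4322) = 23.38°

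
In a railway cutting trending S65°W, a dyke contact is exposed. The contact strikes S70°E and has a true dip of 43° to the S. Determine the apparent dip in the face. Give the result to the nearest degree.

33°

The strike is S70°E and the section trends S65°W; the acute angle between them is β = 45°.
tan(apparent dip) = tan 43° · sin 45° = 0.6594
apparent dip = arctan 0.6594 = 33.40°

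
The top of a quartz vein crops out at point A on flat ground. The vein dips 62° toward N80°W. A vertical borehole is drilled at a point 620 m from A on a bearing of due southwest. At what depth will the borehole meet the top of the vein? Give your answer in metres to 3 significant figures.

669 m

The hole lies 55° from the dip direction, so the down-dip offset is 620 × cos 55° = 355.62 m.
Depth = down-dip offset × tan(dip) = 355.62 × tan 62° = 355.62 × 1.8807
Depth = 668.82 m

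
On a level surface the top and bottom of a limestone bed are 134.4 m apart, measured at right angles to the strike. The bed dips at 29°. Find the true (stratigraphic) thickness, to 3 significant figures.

65.2 m

True thickness t = w · sin(dip) = 134.4 × sin 29°
t = 134.4 × 0.4848 = 65.158 m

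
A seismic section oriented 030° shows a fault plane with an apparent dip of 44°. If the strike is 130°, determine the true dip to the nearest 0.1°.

44.4°

β = acute angle between strike 130° and section 030° = 80°.
tan δ = tan α / sin β = tan 44° / sin 80° = 0.9657 / 0.9848 = 0.9806
δ = arctan(0.9806) = 44.44°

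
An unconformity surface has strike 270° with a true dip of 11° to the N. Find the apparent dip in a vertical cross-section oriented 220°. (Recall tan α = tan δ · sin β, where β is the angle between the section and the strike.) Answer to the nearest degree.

Angle between strike (270°) and section (220°): β = 50°.
tan(apparent dip) = tan 11° · sin 50° = 0.1489
α = arctan(0.1489) = 8.47°

8°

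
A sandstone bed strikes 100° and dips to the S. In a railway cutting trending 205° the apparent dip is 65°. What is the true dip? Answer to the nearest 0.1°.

65.8°

β = acute angle between strike 100° and section 205° = 75°.
tan δ = tan α / sin β = tan 65° / sin 75° = 2.1445 / 0.9659 = 2.2202
true dip = arctan 2.2202 = 65.75°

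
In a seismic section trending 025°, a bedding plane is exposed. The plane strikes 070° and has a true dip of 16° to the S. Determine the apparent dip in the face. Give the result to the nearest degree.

The strike is 070° and the section trends 025°; the acute angle between them is β = 45°.
tan(apparent dip) = tan 16° · sin 45° = 0.2028
apparent dip = arctan 0.2028 = 11.46°

11°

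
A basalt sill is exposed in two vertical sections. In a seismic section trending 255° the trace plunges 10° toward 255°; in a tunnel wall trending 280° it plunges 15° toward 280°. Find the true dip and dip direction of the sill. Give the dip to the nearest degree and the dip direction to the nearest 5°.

true dip 17°, dip direction 310°

Each apparent-dip line lies in the plane. As unit vectors (x east, y north, z up), v₁ plunges 10°→255° and v₂ plunges 15°→280°.
n = v₁ × v₂ = (-0.095, 0.081, 0.402) (taken with n_z > 0).
True dip = arccos(n_z / |n|) = arccos(0.9550) = 17.3°.
Dip direction = atan2(-0.095, 0.081) = 310° (azimuth of n's horizontal projection).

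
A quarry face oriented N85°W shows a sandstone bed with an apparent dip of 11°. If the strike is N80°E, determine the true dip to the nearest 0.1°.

β = acute angle between strike N80°E and section N85°W = 15°.
tan δ = tan α / sin β = tan 11° / sin 15° = 0.1944 / 0.2588 = 0.7510
true dip = arctan 0.7510 = 36.91°

36.9°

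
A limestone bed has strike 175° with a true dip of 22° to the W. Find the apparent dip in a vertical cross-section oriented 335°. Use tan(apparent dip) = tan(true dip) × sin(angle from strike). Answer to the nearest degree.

8°

The strike is 175° and the section trends 335°; the acute angle between them is β = 20°.
tan α = tan 22° × sin 20° = 0.4040 × 0.3420 = 0.1382
apparent dip = arctan 0.1382 = 7.87°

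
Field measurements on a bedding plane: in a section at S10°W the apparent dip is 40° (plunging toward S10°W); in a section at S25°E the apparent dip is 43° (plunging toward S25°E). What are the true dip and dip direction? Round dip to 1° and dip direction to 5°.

Each apparent-dip line lies in the plane. As unit vectors (x east, y north, z up), v₁ plunges 40°→S10°W and v₂ plunges 43°→S25°E.
n = v₁ × v₂ = (0.088, -0.289, 0.321) (taken with n_z > 0).
True dip = arccos(n_z / |n|) = arccos(0.7280) = 43.3°.
Dip direction = atan2(0.088, -0.289) = 163° (azimuth of n's horizontal projection).

true dip 43°, dip direction 165°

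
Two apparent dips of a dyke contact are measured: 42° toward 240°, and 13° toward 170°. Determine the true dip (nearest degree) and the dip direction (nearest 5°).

true dip 42°, dip direction 245°

Represent each trace as a vector plunging at its apparent dip toward its trend (east-north-up frame): v₁ = (-0.644, -0.372, -0.669), v₂ = (0.169, -0.960, -0.225).
n = v₁ × v₂ = (-0.558, -0.258, 0.680) (taken with n_z > 0).
True dip = arccos(n_z / |n|) = arccos(0.7418) = 42.1°.
The horizontal component of n points toward azimuth atan2(n_x, n_y) = 245°, the dip direction.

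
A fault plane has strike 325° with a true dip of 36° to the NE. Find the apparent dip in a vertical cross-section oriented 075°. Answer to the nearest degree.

34°

Angle between strike (325°) and section (075°): β = 70°.
tan α = tan 36° × sin 70° = 0.7265 × 0.9397 = 0.6827
apparent dip = arctan 0.6827 = 34.32°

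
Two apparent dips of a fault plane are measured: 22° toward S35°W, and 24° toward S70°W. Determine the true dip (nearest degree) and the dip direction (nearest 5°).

true dip 24°, dip direction 240°

The two traces are lines in the plane: v₁ = (sin 215°·cos 22°, cos 215°·cos 22°, −sin 22°), v₂ = (sin 250°·cos 24°, cos 250°·cos 24°, −sin 24°).
Cross product v₁ × v₂ gives the pole to the plane: n ∝ (-0.192, -0.105, 0.486).
tan δ = √(n_x²+n_y²)/n_z = 0.219/0.486, so δ = 24.3°.
Dip direction = azimuth of (n_x, n_y) = atan2(-0.192, -0.105) = 241°.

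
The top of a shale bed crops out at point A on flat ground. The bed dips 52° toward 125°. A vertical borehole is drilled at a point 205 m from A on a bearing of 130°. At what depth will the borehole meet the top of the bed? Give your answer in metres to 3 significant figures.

261 m

The hole lies 5° from the dip direction, so the down-dip offset is 205 × cos 5° = 204.22 m.
Depth = down-dip offset × tan(dip) = 204.22 × tan 52° = 204.22 × 1.2799
Depth = 261.39 m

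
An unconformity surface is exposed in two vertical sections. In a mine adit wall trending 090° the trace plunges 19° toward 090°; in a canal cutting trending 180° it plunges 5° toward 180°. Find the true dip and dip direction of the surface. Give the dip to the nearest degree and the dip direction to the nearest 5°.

The two traces are lines in the plane: v₁ = (sin 90°·cos 19°, cos 90°·cos 19°, −sin 19°), v₂ = (sin 180°·cos 5°, cos 180°·cos 5°, −sin 5°).
n = v₁ × v₂ = (0.324, -0.082, 0.942) (taken with n_z > 0).
tan δ = √(n_x²+n_y²)/n_z = 0.335/0.942, so δ = 19.6°.
The horizontal component of n points toward azimuth atan2(n_x, n_y) = 104°, the dip direction.

true dip 20°, dip direction 105°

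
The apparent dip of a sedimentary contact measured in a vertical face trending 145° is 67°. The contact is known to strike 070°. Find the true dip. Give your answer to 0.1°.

The section is 75° from the strike.
tan δ = tan α / sin β = tan 67° / sin 75° = 2.3559 / 0.9659 = 2.4390
δ = arctan(2.4390) = 67.71°

67.7°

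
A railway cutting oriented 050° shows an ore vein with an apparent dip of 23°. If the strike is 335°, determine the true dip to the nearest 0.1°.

23.7°

β = acute angle between strike 335° and section 050° = 75°.
tan(true dip) = tan 23° / sin 75° = 0.4394
δ = arctan(0.4394) = 23.72°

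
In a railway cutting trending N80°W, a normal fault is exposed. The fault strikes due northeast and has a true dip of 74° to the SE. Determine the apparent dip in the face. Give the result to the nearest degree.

71°

The strike is due northeast and the section trends N80°W; the acute angle between them is β = 55°.
tan(apparent dip) = tan 74° · sin 55° = 2.8567
α = arctan(2.8567) = 70.71°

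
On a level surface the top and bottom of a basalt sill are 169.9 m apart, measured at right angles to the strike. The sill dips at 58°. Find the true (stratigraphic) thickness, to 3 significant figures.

144 m

True thickness t = w · sin(dip) = 169.9 × sin 58°
t = 169.9 × 0.8480 = 144.083 m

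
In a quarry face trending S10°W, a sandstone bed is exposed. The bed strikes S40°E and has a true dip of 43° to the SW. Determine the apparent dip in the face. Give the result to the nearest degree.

The section lies 50° from the strike.
tan α = tan 43° × sin 50° = 0.9325 × 0.7660 = 0.7143
α = arctan(0.7143) = 35.54°

36°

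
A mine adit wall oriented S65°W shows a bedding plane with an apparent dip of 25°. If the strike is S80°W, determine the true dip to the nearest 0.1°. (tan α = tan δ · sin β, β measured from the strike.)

61.0°

The section is 15° from the strike.
tan(true dip) = tan 25° / sin 15° = 1.8017
δ = arctan(1.8017) = 60.97°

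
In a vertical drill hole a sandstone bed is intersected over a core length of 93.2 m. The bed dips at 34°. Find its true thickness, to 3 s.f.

77.3 m

True thickness t = h · cos(dip) = 93.2 × cos 34°
t = 93.2 × 0.8290 = 77.266 m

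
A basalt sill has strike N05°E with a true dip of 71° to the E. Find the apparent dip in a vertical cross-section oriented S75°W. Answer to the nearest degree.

70°

Angle between strike (N05°E) and section (S75°W): β = 70°.
tan(apparent dip) = tan 71° · sin 70° = 2.7291
apparent dip = arctan 2.7291 = 69.88°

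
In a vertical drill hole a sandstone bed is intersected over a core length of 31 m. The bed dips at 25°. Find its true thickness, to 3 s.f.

True thickness t = h · cos(dip) = 31 × cos 25°
t = 31 × 0.9063 = 28.096 m

28.1 m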